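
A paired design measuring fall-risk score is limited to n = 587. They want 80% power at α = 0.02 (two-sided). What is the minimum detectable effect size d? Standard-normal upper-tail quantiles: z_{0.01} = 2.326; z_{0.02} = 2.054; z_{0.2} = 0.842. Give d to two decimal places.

d_min ≈ 0.13

For a single sample (or paired design) of n = 587: d_min = (z_{α/2} + z_β)/√n.
z-sum = 2.326 + 0.842 = 3.168.
d_min = 3.168 / √587 = 3.168 / 24.228 = 0.131.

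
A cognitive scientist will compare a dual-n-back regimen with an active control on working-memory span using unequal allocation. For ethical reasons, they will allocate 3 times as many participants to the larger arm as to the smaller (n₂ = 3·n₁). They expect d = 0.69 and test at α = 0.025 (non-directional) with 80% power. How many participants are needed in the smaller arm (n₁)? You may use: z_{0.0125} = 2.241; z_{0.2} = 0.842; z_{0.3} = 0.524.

n₁ = 27

With allocation ratio k = n₂/n₁ = 3, Var(x̄₁−x̄₂) = σ²(1/n₁ + 1/(k·n₁)) = σ²·(k+1)/(k·n₁).
So n₁ = (1 + 1/k)·((z_{α/2} + z_β)/d)² = 1.333 × (3.083/0.69)².
n₁ = 1.333 × 19.96 = 26.6.
Round up: n₁ = 27, giving n₂ = 3 × 27 = 81.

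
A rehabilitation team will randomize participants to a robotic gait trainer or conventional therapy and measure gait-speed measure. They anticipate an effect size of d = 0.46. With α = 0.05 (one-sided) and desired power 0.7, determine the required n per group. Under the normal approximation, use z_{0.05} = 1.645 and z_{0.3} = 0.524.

n = 45 per group

For two independent groups with equal n: n = 2·((z_{α} + z_β) / d)².
z_{α} + z_β = 1.645 + 0.524 = 2.169.
n = 2 × (2.169 / 0.46)² = 2 × 4.715² = 2 × 22.23 = 44.5.
Round up to the next whole participant.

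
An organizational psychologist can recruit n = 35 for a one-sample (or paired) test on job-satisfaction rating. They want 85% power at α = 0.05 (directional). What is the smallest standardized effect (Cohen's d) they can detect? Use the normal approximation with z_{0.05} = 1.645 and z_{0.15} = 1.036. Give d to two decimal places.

For a single sample (or paired design) of n = 35: d_min = (z_{α} + z_β)/√n.
z-sum = 1.645 + 1.036 = 2.681.
d_min = 2.681 / √35 = 2.681 / 5.916 = 0.453.

d_min ≈ 0.45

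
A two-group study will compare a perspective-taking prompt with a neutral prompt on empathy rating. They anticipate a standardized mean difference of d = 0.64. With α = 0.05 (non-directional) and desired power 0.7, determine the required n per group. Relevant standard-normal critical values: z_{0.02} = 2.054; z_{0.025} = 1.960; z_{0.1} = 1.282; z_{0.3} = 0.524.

For two independent groups with equal n: n = 2·((z_{α/2} + z_β) / d)².
z_{α/2} + z_β = 1.960 + 0.524 = 2.484.
n = 2 × (2.484 / 0.64)² = 2 × 3.881² = 2 × 15.06 = 30.1.
Round up to the next whole participant.

n = 31 per group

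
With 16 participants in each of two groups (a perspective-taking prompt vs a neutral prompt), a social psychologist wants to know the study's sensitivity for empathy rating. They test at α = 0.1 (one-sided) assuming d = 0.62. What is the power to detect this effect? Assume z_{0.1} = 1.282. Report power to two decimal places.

power ≈ 0.68

For two equal groups, power = Φ(d·√(n/2) − z_{α}).
d·√(n/2) = 0.62 × √(16/2) = 0.62 × 2.828 = 1.754.
z_β = 1.754 − 1.282 = 0.472.
Power = Φ(0.472) = 0.681.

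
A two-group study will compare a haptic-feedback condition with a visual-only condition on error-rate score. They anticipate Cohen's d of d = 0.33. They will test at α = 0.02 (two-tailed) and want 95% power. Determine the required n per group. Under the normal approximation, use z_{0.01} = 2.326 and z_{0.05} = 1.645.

For two independent groups with equal n: n = 2·((z_{α/2} + z_β) / d)².
z_{α/2} + z_β = 2.326 + 1.645 = 3.971.
n = 2 × (3.971 / 0.33)² = 2 × 12.033² = 2 × 144.80 = 289.6.
Round up to the next whole participant.

n = 290 per group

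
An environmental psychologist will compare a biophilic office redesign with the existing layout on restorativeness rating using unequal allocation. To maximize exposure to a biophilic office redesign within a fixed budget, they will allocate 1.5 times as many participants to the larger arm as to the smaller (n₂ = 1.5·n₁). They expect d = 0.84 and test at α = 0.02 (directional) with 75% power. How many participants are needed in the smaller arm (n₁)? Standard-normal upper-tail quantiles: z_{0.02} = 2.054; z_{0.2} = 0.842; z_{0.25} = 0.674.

With allocation ratio k = n₂/n₁ = 1.5, Var(x̄₁−x̄₂) = σ²(1/n₁ + 1/(k·n₁)) = σ²·(k+1)/(k·n₁).
So n₁ = (1 + 1/k)·((z_{α} + z_β)/d)² = 1.667 × (2.728/0.84)².
n₁ = 1.667 × 10.55 = 17.6.
Round up: n₁ = 18, giving n₂ = 1.5 × 18 = 27.

n₁ = 18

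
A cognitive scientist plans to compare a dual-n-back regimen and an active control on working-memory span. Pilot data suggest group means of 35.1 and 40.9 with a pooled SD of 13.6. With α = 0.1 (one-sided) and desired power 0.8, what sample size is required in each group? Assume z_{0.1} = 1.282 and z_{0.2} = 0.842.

n = 50 per group

Cohen's d = |M₁ − M₂| / SD_pooled = |35.1 − 40.9| / 13.6 = 5.8 / 13.6 = 0.426.
For two independent groups with equal n: n = 2·((z_{α} + z_β) / d)².
z_{α} + z_β = 1.282 + 0.842 = 2.124.
n = 2 × (2.124 / 0.426)² = 2 × 4.986² = 2 × 24.86 = 49.7.
Round up to the next whole participant.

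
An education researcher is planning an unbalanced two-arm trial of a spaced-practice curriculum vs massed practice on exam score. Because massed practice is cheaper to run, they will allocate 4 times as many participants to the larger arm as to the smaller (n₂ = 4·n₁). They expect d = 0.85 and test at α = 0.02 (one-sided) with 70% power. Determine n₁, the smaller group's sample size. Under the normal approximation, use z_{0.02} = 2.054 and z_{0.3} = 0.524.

With allocation ratio k = n₂/n₁ = 4, Var(x̄₁−x̄₂) = σ²(1/n₁ + 1/(k·n₁)) = σ²·(k+1)/(k·n₁).
So n₁ = (1 + 1/k)·((z_{α} + z_β)/d)² = 1.250 × (2.578/0.85)².
n₁ = 1.250 × 9.20 = 11.5.
Round up: n₁ = 12, giving n₂ = 4 × 12 = 48.

n₁ = 12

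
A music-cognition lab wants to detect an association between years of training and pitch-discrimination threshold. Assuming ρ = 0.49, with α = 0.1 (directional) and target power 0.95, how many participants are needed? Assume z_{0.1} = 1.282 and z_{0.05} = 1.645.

Fisher's z: C = ½·ln((1+r)/(1−r)) = ½·ln(2.9216) = 0.5361.
n = ((z_{α} + z_β)/C)² + 3.
(1.282 + 1.645) / 0.5361 = 2.927 / 0.5361 = 5.460.
n = 5.460² + 3 = 29.81 + 3 = 32.8.
Round up.

n = 33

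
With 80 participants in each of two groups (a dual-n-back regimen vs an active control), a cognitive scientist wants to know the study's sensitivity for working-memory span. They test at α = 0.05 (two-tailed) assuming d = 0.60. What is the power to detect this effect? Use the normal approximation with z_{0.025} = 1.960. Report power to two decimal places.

For two equal groups, power = Φ(d·√(n/2) − z_{α/2}).
d·√(n/2) = 0.60 × √(80/2) = 0.60 × 6.325 = 3.795.
z_β = 3.795 − 1.960 = 1.835.
Power = Φ(1.835) = 0.967.

power ≈ 0.97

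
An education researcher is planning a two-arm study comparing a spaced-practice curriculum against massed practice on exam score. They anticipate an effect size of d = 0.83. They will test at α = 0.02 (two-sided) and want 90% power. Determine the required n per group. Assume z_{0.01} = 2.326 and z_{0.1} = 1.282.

For two independent groups with equal n: n = 2·((z_{α/2} + z_β) / d)².
z_{α/2} + z_β = 2.326 + 1.282 = 3.608.
n = 2 × (3.608 / 0.83)² = 2 × 4.347² = 2 × 18.90 = 37.8.
Round up to the next whole participant.

n = 38 per group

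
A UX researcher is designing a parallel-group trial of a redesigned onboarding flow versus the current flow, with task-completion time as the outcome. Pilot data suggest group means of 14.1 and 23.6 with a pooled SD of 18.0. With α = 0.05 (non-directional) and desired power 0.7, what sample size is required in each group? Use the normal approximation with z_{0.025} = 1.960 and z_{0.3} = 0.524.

n = 45 per group

Cohen's d = |M₁ − M₂| / SD_pooled = |14.1 − 23.6| / 18.0 = 9.5 / 18.0 = 0.528.
For two independent groups with equal n: n = 2·((z_{α/2} + z_β) / d)².
z_{α/2} + z_β = 1.960 + 0.524 = 2.484.
n = 2 × (2.484 / 0.528)² = 2 × 4.705² = 2 × 22.13 = 44.3.
Round up to the next whole participant.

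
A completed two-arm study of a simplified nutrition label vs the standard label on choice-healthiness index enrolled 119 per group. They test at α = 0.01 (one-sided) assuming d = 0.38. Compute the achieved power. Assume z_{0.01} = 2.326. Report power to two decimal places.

power ≈ 0.73

For two equal groups, power = Φ(d·√(n/2) − z_{α}).
d·√(n/2) = 0.38 × √(119/2) = 0.38 × 7.714 = 2.931.
z_β = 2.931 − 2.326 = 0.605.
Power = Φ(0.605) = 0.727.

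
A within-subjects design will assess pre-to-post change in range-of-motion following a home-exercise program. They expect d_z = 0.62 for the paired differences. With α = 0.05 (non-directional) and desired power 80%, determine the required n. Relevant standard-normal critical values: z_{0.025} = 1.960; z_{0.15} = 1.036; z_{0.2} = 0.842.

n = 21 pairs

For a paired (one-sample on differences) test: n = ((z_{α/2} + z_β) / d)².
z_{α/2} + z_β = 1.960 + 0.842 = 2.802.
n = (2.802 / 0.62)² = 4.519² = 20.42.
Round up.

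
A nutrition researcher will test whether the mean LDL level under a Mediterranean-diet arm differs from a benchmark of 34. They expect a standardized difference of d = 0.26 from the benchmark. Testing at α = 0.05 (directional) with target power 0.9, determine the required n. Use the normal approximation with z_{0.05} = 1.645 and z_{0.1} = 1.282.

n = 127

For a one-sample test: n = ((z_{α} + z_β) / d)².
z_{α} + z_β = 1.645 + 1.282 = 2.927.
n = (2.927 / 0.26)² = 11.258² = 126.74.
Round up.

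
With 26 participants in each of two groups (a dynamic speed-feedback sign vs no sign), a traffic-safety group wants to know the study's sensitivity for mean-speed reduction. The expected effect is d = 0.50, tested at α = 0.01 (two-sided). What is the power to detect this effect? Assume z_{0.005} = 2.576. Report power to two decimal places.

power ≈ 0.22

For two equal groups, power = Φ(d·√(n/2) − z_{α/2}).
d·√(n/2) = 0.50 × √(26/2) = 0.50 × 3.606 = 1.803.
z_β = 1.803 − 2.576 = -0.773.
Power = Φ(-0.773) = 0.220.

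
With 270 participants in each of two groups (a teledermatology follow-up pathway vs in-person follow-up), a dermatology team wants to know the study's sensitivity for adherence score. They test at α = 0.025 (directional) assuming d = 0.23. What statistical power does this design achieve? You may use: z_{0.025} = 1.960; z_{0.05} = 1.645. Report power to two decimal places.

power ≈ 0.76

For two equal groups, power = Φ(d·√(n/2) − z_{α}).
d·√(n/2) = 0.23 × √(270/2) = 0.23 × 11.619 = 2.672.
z_β = 2.672 − 1.960 = 0.712.
Power = Φ(0.712) = 0.762.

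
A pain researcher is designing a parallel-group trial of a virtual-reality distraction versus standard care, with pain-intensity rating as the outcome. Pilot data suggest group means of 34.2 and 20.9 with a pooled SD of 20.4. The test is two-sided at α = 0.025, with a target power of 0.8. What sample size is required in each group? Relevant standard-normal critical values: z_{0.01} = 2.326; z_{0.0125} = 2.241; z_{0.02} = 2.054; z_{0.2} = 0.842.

Cohen's d = |M₁ − M₂| / SD_pooled = |34.2 − 20.9| / 20.4 = 13.3 / 20.4 = 0.652.
For two independent groups with equal n: n = 2·((z_{α/2} + z_β) / d)².
z_{α/2} + z_β = 2.241 + 0.842 = 3.083.
n = 2 × (3.083 / 0.652)² = 2 × 4.729² = 2 × 22.36 = 44.7.
Round up to the next whole participant.

n = 45 per group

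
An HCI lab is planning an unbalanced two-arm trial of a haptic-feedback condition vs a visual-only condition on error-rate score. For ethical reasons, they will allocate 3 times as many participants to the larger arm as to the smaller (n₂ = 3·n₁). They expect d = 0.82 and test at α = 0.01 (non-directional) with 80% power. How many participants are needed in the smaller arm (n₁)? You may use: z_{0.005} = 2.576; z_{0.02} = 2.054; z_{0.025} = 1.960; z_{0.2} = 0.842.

n₁ = 24

With allocation ratio k = n₂/n₁ = 3, Var(x̄₁−x̄₂) = σ²(1/n₁ + 1/(k·n₁)) = σ²·(k+1)/(k·n₁).
So n₁ = (1 + 1/k)·((z_{α/2} + z_β)/d)² = 1.333 × (3.418/0.82)².
n₁ = 1.333 × 17.37 = 23.2.
Round up: n₁ = 24, giving n₂ = 3 × 24 = 72.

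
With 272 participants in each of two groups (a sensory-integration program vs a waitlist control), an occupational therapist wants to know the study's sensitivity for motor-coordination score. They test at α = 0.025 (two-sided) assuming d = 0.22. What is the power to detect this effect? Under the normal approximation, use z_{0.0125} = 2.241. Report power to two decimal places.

For two equal groups, power = Φ(d·√(n/2) − z_{α/2}).
d·√(n/2) = 0.22 × √(272/2) = 0.22 × 11.662 = 2.566.
z_β = 2.566 − 2.241 = 0.325.
Power = Φ(0.325) = 0.627.

power ≈ 0.63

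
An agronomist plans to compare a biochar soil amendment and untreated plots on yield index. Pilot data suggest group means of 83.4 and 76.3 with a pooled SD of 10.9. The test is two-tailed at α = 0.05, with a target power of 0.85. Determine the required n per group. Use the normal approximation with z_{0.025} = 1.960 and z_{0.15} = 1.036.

n = 43 per group

Cohen's d = |M₁ − M₂| / SD_pooled = |83.4 − 76.3| / 10.9 = 7.1 / 10.9 = 0.651.
For two independent groups with equal n: n = 2·((z_{α/2} + z_β) / d)².
z_{α/2} + z_β = 1.960 + 1.036 = 2.996.
n = 2 × (2.996 / 0.651)² = 2 × 4.602² = 2 × 21.18 = 42.4.
Round up to the next whole participant.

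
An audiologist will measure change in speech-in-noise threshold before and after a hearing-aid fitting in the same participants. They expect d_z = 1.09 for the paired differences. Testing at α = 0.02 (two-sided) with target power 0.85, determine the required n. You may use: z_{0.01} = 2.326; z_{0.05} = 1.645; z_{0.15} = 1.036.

For a paired (one-sample on differences) test: n = ((z_{α/2} + z_β) / d)².
z_{α/2} + z_β = 2.326 + 1.036 = 3.362.
n = (3.362 / 1.09)² = 3.084² = 9.51.
Round up.

n = 10 pairs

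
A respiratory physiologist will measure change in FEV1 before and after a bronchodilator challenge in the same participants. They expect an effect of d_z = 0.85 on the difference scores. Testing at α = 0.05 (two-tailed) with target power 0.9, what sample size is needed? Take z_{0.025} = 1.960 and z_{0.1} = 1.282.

For a paired (one-sample on differences) test: n = ((z_{α/2} + z_β) / d)².
z_{α/2} + z_β = 1.960 + 1.282 = 3.242.
n = (3.242 / 0.85)² = 3.814² = 14.55.
Round up.

n = 15 pairs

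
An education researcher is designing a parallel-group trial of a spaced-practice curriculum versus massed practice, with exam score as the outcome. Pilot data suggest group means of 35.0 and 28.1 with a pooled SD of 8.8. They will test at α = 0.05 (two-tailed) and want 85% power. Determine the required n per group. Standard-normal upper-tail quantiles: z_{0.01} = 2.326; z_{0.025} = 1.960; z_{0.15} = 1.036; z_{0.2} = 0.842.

n = 30 per group

Cohen's d = |M₁ − M₂| / SD_pooled = |35.0 − 28.1| / 8.8 = 6.9 / 8.8 = 0.784.
For two independent groups with equal n: n = 2·((z_{α/2} + z_β) / d)².
z_{α/2} + z_β = 1.960 + 1.036 = 2.996.
n = 2 × (2.996 / 0.784)² = 2 × 3.821² = 2 × 14.60 = 29.2.
Round up to the next whole participant.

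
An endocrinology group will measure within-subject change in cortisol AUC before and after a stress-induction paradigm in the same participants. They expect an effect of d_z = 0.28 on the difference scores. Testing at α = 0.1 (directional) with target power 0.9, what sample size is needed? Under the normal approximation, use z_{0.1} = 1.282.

For a paired (one-sample on differences) test: n = ((z_{α} + z_β) / d)².
z_{α} + z_β = 1.282 + 1.282 = 2.564.
n = (2.564 / 0.28)² = 9.157² = 83.85.
Round up.

n = 84 pairs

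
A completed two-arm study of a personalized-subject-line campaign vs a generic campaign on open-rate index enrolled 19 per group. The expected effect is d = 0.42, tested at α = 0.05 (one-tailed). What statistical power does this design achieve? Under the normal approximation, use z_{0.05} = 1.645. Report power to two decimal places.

power ≈ 0.36

For two equal groups, power = Φ(d·√(n/2) − z_{α}).
d·√(n/2) = 0.42 × √(19/2) = 0.42 × 3.082 = 1.295.
z_β = 1.295 − 1.645 = -0.350.
Power = Φ(-0.350) = 0.363.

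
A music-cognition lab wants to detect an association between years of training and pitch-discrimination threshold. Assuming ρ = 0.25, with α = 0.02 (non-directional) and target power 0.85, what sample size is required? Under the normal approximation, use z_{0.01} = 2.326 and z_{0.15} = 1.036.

n = 177

Fisher's z: C = ½·ln((1+r)/(1−r)) = ½·ln(1.6667) = 0.2554.
n = ((z_{α/2} + z_β)/C)² + 3.
(2.326 + 1.036) / 0.2554 = 3.362 / 0.2554 = 13.164.
n = 13.164² + 3 = 173.28 + 3 = 176.3.
Round up.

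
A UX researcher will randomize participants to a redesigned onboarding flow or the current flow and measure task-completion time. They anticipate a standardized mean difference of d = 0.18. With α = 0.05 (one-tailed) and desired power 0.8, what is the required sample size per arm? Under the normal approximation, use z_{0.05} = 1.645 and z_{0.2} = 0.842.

n = 382 per group

For two independent groups with equal n: n = 2·((z_{α} + z_β) / d)².
z_{α} + z_β = 1.645 + 0.842 = 2.487.
n = 2 × (2.487 / 0.18)² = 2 × 13.817² = 2 × 190.90 = 381.8.
Round up to the next whole participant.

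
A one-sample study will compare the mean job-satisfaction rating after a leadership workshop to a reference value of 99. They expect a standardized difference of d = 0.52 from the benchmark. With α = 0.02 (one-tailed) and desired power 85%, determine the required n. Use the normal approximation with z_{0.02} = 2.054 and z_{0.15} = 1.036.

n = 36

For a one-sample test: n = ((z_{α} + z_β) / d)².
z_{α} + z_β = 2.054 + 1.036 = 3.090.
n = (3.090 / 0.52)² = 5.942² = 35.31.
Round up.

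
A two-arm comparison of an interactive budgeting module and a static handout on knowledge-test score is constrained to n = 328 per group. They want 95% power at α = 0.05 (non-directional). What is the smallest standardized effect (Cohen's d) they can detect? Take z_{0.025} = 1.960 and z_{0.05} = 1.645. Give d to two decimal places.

d_min ≈ 0.28

For two independent groups of n = 328 each: d_min = (z_{α/2} + z_β)·√(2/n).
z-sum = 1.960 + 1.645 = 3.605.
d_min = 3.605 × √(2/328) = 3.605 × 0.0781 = 0.282.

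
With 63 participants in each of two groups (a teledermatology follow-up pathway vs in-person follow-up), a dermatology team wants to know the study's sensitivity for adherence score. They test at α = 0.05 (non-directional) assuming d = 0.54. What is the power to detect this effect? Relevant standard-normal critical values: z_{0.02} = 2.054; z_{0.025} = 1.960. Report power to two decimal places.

For two equal groups, power = Φ(d·√(n/2) − z_{α/2}).
d·√(n/2) = 0.54 × √(63/2) = 0.54 × 5.612 = 3.031.
z_β = 3.031 − 1.960 = 1.071.
Power = Φ(1.071) = 0.858.

power ≈ 0.86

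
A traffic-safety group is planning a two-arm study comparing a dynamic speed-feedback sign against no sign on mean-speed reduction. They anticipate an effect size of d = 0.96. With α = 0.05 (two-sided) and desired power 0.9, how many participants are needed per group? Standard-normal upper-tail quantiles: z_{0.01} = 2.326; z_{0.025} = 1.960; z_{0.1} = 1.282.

n = 23 per group

For two independent groups with equal n: n = 2·((z_{α/2} + z_β) / d)².
z_{α/2} + z_β = 1.960 + 1.282 = 3.242.
n = 2 × (3.242 / 0.96)² = 2 × 3.377² = 2 × 11.40 = 22.8.
Round up to the next whole participant.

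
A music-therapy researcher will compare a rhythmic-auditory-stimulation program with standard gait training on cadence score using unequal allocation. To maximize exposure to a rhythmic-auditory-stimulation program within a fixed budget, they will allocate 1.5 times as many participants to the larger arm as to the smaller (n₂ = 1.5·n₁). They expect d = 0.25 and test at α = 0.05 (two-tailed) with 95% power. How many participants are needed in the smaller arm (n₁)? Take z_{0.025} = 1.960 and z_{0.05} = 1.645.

With allocation ratio k = n₂/n₁ = 1.5, Var(x̄₁−x̄₂) = σ²(1/n₁ + 1/(k·n₁)) = σ²·(k+1)/(k·n₁).
So n₁ = (1 + 1/k)·((z_{α/2} + z_β)/d)² = 1.667 × (3.605/0.25)².
n₁ = 1.667 × 207.94 = 346.6.
Round up: n₁ = 347, giving n₂ = ⌈1.5 × 347⌉ = ⌈520.5⌉ = 521.

n₁ = 347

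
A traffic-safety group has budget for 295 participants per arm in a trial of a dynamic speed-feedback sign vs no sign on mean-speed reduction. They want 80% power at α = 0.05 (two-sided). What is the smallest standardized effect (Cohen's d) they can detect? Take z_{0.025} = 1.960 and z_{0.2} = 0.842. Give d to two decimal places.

d_min ≈ 0.23

For two independent groups of n = 295 each: d_min = (z_{α/2} + z_β)·√(2/n).
z-sum = 1.960 + 0.842 = 2.802.
d_min = 2.802 × √(2/295) = 2.802 × 0.0823 = 0.231.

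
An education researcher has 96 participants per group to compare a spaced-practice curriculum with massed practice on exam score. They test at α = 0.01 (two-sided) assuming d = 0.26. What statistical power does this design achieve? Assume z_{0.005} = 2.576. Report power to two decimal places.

For two equal groups, power = Φ(d·√(n/2) − z_{α/2}).
d·√(n/2) = 0.26 × √(96/2) = 0.26 × 6.928 = 1.801.
z_β = 1.801 − 2.576 = -0.775.
Power = Φ(-0.775) = 0.219.

power ≈ 0.22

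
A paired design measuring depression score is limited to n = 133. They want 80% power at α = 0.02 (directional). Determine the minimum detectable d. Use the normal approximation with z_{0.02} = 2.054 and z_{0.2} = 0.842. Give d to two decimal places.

For a single sample (or paired design) of n = 133: d_min = (z_{α} + z_β)/√n.
z-sum = 2.054 + 0.842 = 2.896.
d_min = 2.896 / √133 = 2.896 / 11.533 = 0.251.

d_min ≈ 0.25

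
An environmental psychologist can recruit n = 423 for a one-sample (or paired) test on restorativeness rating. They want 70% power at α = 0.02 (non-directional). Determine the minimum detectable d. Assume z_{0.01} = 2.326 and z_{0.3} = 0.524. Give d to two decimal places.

d_min ≈ 0.14

For a single sample (or paired design) of n = 423: d_min = (z_{α/2} + z_β)/√n.
z-sum = 2.326 + 0.524 = 2.850.
d_min = 2.850 / √423 = 2.850 / 20.567 = 0.139.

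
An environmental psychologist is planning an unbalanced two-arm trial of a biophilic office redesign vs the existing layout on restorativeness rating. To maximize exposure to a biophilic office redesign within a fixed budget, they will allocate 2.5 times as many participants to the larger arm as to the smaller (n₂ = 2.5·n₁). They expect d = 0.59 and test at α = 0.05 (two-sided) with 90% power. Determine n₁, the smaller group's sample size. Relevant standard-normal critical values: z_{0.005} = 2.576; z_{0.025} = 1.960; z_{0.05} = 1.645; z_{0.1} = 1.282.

n₁ = 43

With allocation ratio k = n₂/n₁ = 2.5, Var(x̄₁−x̄₂) = σ²(1/n₁ + 1/(k·n₁)) = σ²·(k+1)/(k·n₁).
So n₁ = (1 + 1/k)·((z_{α/2} + z_β)/d)² = 1.400 × (3.242/0.59)².
n₁ = 1.400 × 30.19 = 42.3.
Round up: n₁ = 43, giving n₂ = ⌈2.5 × 43⌉ = ⌈107.5⌉ = 108.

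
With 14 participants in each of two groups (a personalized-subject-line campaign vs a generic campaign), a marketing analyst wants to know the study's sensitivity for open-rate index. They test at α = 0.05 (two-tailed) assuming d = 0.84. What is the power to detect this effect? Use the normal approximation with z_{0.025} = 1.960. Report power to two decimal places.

power ≈ 0.60

For two equal groups, power = Φ(d·√(n/2) − z_{α/2}).
d·√(n/2) = 0.84 × √(14/2) = 0.84 × 2.646 = 2.222.
z_β = 2.222 − 1.960 = 0.262.
Power = Φ(0.262) = 0.604.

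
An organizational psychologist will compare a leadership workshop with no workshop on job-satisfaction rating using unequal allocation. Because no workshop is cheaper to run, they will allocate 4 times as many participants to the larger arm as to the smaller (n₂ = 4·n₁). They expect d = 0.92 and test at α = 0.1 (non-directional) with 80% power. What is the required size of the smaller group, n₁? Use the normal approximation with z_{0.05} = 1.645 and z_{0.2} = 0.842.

n₁ = 10

With allocation ratio k = n₂/n₁ = 4, Var(x̄₁−x̄₂) = σ²(1/n₁ + 1/(k·n₁)) = σ²·(k+1)/(k·n₁).
So n₁ = (1 + 1/k)·((z_{α/2} + z_β)/d)² = 1.250 × (2.487/0.92)².
n₁ = 1.250 × 7.31 = 9.1.
Round up: n₁ = 10, giving n₂ = 4 × 10 = 40.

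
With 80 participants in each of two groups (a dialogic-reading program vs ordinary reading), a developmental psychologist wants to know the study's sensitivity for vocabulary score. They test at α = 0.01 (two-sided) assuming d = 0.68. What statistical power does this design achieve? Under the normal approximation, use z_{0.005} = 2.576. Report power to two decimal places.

power ≈ 0.96

For two equal groups, power = Φ(d·√(n/2) − z_{α/2}).
d·√(n/2) = 0.68 × √(80/2) = 0.68 × 6.325 = 4.301.
z_β = 4.301 − 2.576 = 1.725.
Power = Φ(1.725) = 0.958.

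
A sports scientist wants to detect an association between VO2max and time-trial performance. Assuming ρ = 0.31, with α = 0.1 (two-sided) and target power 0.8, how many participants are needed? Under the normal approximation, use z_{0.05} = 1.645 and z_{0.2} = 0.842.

Fisher's z: C = ½·ln((1+r)/(1−r)) = ½·ln(1.8986) = 0.3205.
n = ((z_{α/2} + z_β)/C)² + 3.
(1.645 + 0.842) / 0.3205 = 2.487 / 0.3205 = 7.760.
n = 7.760² + 3 = 60.21 + 3 = 63.2.
Round up.

n = 64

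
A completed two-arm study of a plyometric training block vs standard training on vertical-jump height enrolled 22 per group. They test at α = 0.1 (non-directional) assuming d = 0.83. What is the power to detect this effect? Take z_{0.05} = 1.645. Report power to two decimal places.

For two equal groups, power = Φ(d·√(n/2) − z_{α/2}).
d·√(n/2) = 0.83 × √(22/2) = 0.83 × 3.317 = 2.753.
z_β = 2.753 − 1.645 = 1.108.
Power = Φ(1.108) = 0.866.

power ≈ 0.87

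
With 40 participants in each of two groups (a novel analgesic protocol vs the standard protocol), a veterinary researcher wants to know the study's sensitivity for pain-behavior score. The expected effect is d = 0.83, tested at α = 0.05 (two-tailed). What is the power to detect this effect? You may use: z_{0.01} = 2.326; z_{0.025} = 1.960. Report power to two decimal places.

For two equal groups, power = Φ(d·√(n/2) − z_{α/2}).
d·√(n/2) = 0.83 × √(40/2) = 0.83 × 4.472 = 3.712.
z_β = 3.712 − 1.960 = 1.752.
Power = Φ(1.752) = 0.960.

power ≈ 0.96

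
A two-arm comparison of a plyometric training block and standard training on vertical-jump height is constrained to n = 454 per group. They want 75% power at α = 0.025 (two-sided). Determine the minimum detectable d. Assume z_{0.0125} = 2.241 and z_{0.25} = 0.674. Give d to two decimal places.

For two independent groups of n = 454 each: d_min = (z_{α/2} + z_β)·√(2/n).
z-sum = 2.241 + 0.674 = 2.915.
d_min = 2.915 × √(2/454) = 2.915 × 0.0664 = 0.193.

d_min ≈ 0.19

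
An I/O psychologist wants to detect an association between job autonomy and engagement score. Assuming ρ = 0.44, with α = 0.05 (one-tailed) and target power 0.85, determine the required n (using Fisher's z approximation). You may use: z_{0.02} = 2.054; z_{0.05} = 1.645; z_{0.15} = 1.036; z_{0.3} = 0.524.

Fisher's z: C = ½·ln((1+r)/(1−r)) = ½·ln(2.5714) = 0.4722.
n = ((z_{α} + z_β)/C)² + 3.
(1.645 + 1.036) / 0.4722 = 2.681 / 0.4722 = 5.678.
n = 5.678² + 3 = 32.24 + 3 = 35.2.
Round up.

n = 36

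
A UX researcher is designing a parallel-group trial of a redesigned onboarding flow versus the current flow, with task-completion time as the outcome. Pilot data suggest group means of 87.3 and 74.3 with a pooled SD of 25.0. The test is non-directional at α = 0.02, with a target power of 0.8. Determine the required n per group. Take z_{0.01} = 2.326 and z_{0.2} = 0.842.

n = 75 per group

Cohen's d = |M₁ − M₂| / SD_pooled = |87.3 − 74.3| / 25.0 = 13.0 / 25.0 = 0.520.
For two independent groups with equal n: n = 2·((z_{α/2} + z_β) / d)².
z_{α/2} + z_β = 2.326 + 0.842 = 3.168.
n = 2 × (3.168 / 0.520)² = 2 × 6.092² = 2 × 37.12 = 74.2.
Round up to the next whole participant.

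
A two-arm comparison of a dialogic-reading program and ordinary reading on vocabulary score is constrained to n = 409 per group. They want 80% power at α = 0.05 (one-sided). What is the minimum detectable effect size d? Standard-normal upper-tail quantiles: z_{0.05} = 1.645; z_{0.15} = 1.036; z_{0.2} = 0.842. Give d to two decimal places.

For two independent groups of n = 409 each: d_min = (z_{α} + z_β)·√(2/n).
z-sum = 1.645 + 0.842 = 2.487.
d_min = 2.487 × √(2/409) = 2.487 × 0.0699 = 0.174.

d_min ≈ 0.17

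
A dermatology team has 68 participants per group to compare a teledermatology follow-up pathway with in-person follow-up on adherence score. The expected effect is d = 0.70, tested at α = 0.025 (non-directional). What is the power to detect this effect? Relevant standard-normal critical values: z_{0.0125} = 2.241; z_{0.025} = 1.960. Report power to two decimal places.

power ≈ 0.97

For two equal groups, power = Φ(d·√(n/2) − z_{α/2}).
d·√(n/2) = 0.70 × √(68/2) = 0.70 × 5.831 = 4.082.
z_β = 4.082 − 2.241 = 1.841.
Power = Φ(1.841) = 0.967.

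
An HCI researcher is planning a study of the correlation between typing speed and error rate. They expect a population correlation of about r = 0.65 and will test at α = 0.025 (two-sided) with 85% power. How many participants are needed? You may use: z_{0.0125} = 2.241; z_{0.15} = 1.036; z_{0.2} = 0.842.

n = 21

Fisher's z: C = ½·ln((1+r)/(1−r)) = ½·ln(4.7143) = 0.7753.
n = ((z_{α/2} + z_β)/C)² + 3.
(2.241 + 1.036) / 0.7753 = 3.277 / 0.7753 = 4.227.
n = 4.227² + 3 = 17.87 + 3 = 20.9.
Round up.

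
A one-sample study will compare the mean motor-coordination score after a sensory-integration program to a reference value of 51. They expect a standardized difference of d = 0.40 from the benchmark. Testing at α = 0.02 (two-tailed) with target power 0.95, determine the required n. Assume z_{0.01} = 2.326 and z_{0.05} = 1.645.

n = 99

For a one-sample test: n = ((z_{α/2} + z_β) / d)².
z_{α/2} + z_β = 2.326 + 1.645 = 3.971.
n = (3.971 / 0.40)² = 9.928² = 98.56.
Round up.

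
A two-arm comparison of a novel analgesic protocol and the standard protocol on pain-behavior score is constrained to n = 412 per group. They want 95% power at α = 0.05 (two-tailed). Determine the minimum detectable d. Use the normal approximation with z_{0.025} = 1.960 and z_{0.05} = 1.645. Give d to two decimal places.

For two independent groups of n = 412 each: d_min = (z_{α/2} + z_β)·√(2/n).
z-sum = 1.960 + 1.645 = 3.605.
d_min = 3.605 × √(2/412) = 3.605 × 0.0697 = 0.251.

d_min ≈ 0.25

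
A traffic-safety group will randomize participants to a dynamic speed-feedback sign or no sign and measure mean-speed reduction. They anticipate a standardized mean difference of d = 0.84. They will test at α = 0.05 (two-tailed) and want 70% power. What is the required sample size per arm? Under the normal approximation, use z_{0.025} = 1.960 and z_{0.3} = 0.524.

For two independent groups with equal n: n = 2·((z_{α/2} + z_β) / d)².
z_{α/2} + z_β = 1.960 + 0.524 = 2.484.
n = 2 × (2.484 / 0.84)² = 2 × 2.957² = 2 × 8.74 = 17.5.
Round up to the next whole participant.

n = 18 per group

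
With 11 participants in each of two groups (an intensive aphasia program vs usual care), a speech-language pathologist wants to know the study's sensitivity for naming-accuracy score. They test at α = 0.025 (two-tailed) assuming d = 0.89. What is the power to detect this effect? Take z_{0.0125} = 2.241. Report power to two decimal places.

For two equal groups, power = Φ(d·√(n/2) − z_{α/2}).
d·√(n/2) = 0.89 × √(11/2) = 0.89 × 2.345 = 2.087.
z_β = 2.087 − 2.241 = -0.154.
Power = Φ(-0.154) = 0.439.

power ≈ 0.44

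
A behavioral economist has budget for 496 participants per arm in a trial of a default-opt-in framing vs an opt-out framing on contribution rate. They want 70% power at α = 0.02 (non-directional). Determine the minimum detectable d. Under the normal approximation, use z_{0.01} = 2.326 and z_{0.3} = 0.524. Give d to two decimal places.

For two independent groups of n = 496 each: d_min = (z_{α/2} + z_β)·√(2/n).
z-sum = 2.326 + 0.524 = 2.850.
d_min = 2.850 × √(2/496) = 2.850 × 0.0635 = 0.181.

d_min ≈ 0.18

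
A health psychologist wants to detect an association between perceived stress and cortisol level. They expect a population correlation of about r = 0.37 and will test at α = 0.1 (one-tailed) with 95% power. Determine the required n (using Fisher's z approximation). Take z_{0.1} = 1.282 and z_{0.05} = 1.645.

Fisher's z: C = ½·ln((1+r)/(1−r)) = ½·ln(2.1746) = 0.3884.
n = ((z_{α} + z_β)/C)² + 3.
(1.282 + 1.645) / 0.3884 = 2.927 / 0.3884 = 7.536.
n = 7.536² + 3 = 56.79 + 3 = 59.8.
Round up.

n = 60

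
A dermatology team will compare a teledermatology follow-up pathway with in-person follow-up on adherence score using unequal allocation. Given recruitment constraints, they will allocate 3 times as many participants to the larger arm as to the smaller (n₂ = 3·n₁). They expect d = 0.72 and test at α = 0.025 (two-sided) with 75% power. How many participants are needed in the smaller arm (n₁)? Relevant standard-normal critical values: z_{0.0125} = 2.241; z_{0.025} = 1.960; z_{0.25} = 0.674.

With allocation ratio k = n₂/n₁ = 3, Var(x̄₁−x̄₂) = σ²(1/n₁ + 1/(k·n₁)) = σ²·(k+1)/(k·n₁).
So n₁ = (1 + 1/k)·((z_{α/2} + z_β)/d)² = 1.333 × (2.915/0.72)².
n₁ = 1.333 × 16.39 = 21.9.
Round up: n₁ = 22, giving n₂ = 3 × 22 = 66.

n₁ = 22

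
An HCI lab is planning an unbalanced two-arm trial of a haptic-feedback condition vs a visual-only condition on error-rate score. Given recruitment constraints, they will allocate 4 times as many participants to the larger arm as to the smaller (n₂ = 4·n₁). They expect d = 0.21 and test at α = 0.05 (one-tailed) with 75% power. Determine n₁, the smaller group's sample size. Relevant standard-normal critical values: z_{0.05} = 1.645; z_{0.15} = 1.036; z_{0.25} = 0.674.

n₁ = 153

With allocation ratio k = n₂/n₁ = 4, Var(x̄₁−x̄₂) = σ²(1/n₁ + 1/(k·n₁)) = σ²·(k+1)/(k·n₁).
So n₁ = (1 + 1/k)·((z_{α} + z_β)/d)² = 1.250 × (2.319/0.21)².
n₁ = 1.250 × 121.94 = 152.4.
Round up: n₁ = 153, giving n₂ = 4 × 153 = 612.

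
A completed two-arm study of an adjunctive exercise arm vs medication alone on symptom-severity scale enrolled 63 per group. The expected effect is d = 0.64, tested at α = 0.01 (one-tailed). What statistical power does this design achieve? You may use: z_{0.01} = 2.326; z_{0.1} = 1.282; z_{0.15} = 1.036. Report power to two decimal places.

For two equal groups, power = Φ(d·√(n/2) − z_{α}).
d·√(n/2) = 0.64 × √(63/2) = 0.64 × 5.612 = 3.592.
z_β = 3.592 − 2.326 = 1.266.
Power = Φ(1.266) = 0.897.

power ≈ 0.90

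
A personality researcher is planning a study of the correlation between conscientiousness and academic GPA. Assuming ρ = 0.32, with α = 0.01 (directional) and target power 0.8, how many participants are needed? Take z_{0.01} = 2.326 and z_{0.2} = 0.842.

Fisher's z: C = ½·ln((1+r)/(1−r)) = ½·ln(1.9412) = 0.3316.
n = ((z_{α} + z_β)/C)² + 3.
(2.326 + 0.842) / 0.3316 = 3.168 / 0.3316 = 9.554.
n = 9.554² + 3 = 91.27 + 3 = 94.3.
Round up.

n = 95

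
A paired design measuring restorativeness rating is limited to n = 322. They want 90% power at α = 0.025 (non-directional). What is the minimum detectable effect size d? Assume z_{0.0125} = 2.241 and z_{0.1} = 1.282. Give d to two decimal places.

d_min ≈ 0.20

For a single sample (or paired design) of n = 322: d_min = (z_{α/2} + z_β)/√n.
z-sum = 2.241 + 1.282 = 3.523.
d_min = 3.523 / √322 = 3.523 / 17.944 = 0.196.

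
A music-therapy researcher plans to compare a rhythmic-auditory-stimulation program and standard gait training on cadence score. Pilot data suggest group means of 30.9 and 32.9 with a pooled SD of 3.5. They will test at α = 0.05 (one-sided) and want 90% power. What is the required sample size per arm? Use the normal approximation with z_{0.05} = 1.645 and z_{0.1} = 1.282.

n = 53 per group

Cohen's d = |M₁ − M₂| / SD_pooled = |30.9 − 32.9| / 3.5 = 2.0 / 3.5 = 0.571.
For two independent groups with equal n: n = 2·((z_{α} + z_β) / d)².
z_{α} + z_β = 1.645 + 1.282 = 2.927.
n = 2 × (2.927 / 0.571)² = 2 × 5.126² = 2 × 26.28 = 52.6.
Round up to the next whole participant.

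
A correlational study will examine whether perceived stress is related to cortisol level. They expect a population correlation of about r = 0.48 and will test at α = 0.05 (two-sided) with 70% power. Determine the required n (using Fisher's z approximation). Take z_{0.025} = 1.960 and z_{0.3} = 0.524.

n = 26

Fisher's z: C = ½·ln((1+r)/(1−r)) = ½·ln(2.8462) = 0.5230.
n = ((z_{α/2} + z_β)/C)² + 3.
(1.960 + 0.524) / 0.5230 = 2.484 / 0.5230 = 4.750.
n = 4.750² + 3 = 22.56 + 3 = 25.6.
Round up.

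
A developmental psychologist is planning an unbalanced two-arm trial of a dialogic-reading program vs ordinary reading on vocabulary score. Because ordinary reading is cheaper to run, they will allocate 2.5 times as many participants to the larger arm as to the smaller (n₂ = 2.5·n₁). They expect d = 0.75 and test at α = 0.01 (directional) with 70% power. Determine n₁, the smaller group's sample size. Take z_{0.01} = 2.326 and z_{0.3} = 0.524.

With allocation ratio k = n₂/n₁ = 2.5, Var(x̄₁−x̄₂) = σ²(1/n₁ + 1/(k·n₁)) = σ²·(k+1)/(k·n₁).
So n₁ = (1 + 1/k)·((z_{α} + z_β)/d)² = 1.400 × (2.850/0.75)².
n₁ = 1.400 × 14.44 = 20.2.
Round up: n₁ = 21, giving n₂ = ⌈2.5 × 21⌉ = ⌈52.5⌉ = 53.

n₁ = 21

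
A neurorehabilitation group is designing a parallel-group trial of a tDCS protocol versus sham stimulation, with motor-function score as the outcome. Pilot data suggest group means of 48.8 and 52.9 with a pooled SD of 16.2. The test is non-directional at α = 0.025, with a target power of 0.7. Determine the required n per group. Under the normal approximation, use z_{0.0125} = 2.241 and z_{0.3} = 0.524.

Cohen's d = |M₁ − M₂| / SD_pooled = |48.8 − 52.9| / 16.2 = 4.1 / 16.2 = 0.253.
For two independent groups with equal n: n = 2·((z_{α/2} + z_β) / d)².
z_{α/2} + z_β = 2.241 + 0.524 = 2.765.
n = 2 × (2.765 / 0.253)² = 2 × 10.929² = 2 × 119.44 = 238.9.
Round up to the next whole participant.

n = 239 per group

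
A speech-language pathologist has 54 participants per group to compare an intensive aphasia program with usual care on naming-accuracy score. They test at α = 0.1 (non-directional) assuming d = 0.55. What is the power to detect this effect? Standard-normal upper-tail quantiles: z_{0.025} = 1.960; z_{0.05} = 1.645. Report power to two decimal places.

power ≈ 0.89

For two equal groups, power = Φ(d·√(n/2) − z_{α/2}).
d·√(n/2) = 0.55 × √(54/2) = 0.55 × 5.196 = 2.858.
z_β = 2.858 − 1.645 = 1.213.
Power = Φ(1.213) = 0.887.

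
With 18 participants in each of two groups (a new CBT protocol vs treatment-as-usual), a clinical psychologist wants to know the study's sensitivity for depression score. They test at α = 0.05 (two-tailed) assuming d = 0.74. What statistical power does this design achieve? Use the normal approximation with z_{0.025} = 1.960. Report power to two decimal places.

power ≈ 0.60

For two equal groups, power = Φ(d·√(n/2) − z_{α/2}).
d·√(n/2) = 0.74 × √(18/2) = 0.74 × 3.000 = 2.220.
z_β = 2.220 − 1.960 = 0.260.
Power = Φ(0.260) = 0.603.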